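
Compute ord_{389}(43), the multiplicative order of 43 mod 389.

388

Since 43 ∈ (Z/389Z)^×, its order divides φ(389) = 389 − 1 = 388 = 2^2 · 97.
Divisors of 388: 1, 2, 4, 97, 194, 388.
Compute 43^d (mod 389) for the divisors d until we hit 1:
43^1 ≡ 43 (mod 389)
43^2 ≡ 293 (mod 389)
43^4 ≡ 269 (mod 389)
43^97 ≡ 115 (mod 389)
43^194 ≡ 388 (mod 389)
43^388 ≡ 1 (mod 389) ✓
Hence ord(43) = 388.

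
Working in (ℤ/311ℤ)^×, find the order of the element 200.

The order of 200 must divide φ(311) = 311 − 1 = 310 = 2 · 5 · 31.
Divisors of 310: 1, 2, 5, 10, 31, 62, 155, 310.
Check 200^d mod 311 for each divisor in increasing order:
200^1 ≡ 200 (mod 311)
200^2 ≡ 192 (mod 311)
200^5 ≡ 234 (mod 311)
200^10 ≡ 20 (mod 311)
200^31 ≡ 216 (mod 311)
200^62 ≡ 6 (mod 311)
200^155 ≡ 1 (mod 311) ✓
Therefore the multiplicative order of 200 modulo 311 is 155.

155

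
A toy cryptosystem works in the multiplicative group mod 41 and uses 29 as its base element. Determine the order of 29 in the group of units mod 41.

ord(29) | φ(41) = 41 − 1 = 40 = 2^3 · 5.
Divisors of 40: 1, 2, 4, 5, 8, 10, 20, 40.
Evaluate successive powers at the divisors of 40:
29^1 ≡ 29
29^2 ≡ 21
29^4 ≡ 31
29^5 ≡ 38
29^8 ≡ 18
29^10 ≡ 9
29^20 ≡ 40
29^40 ≡ 1
The smallest such exponent is 40, so the order of 29 is 40.

40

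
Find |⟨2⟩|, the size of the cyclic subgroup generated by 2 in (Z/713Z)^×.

The order of 2 must divide φ(713) = φ(23·31) = (23−1)·(31−1) = 22·30 = 660 = 2^2 · 3 · 5 · 11.
Divisors of 660: 1, 2, 3, 4, 5, 6, 10, 11, 12, 15, 20, 22, 30, 33, 44, 55, 60, 66, 110, 132, 165, 220, 330, 660.
Test each divisor d:
2^1 ≡ 2
2^2 ≡ 4
2^3 ≡ 8
2^4 ≡ 16
2^5 ≡ 32
2^6 ≡ 64
2^10 ≡ 311
2^11 ≡ 622
2^12 ≡ 531
2^15 ≡ 683
2^20 ≡ 466
2^22 ≡ 438
2^30 ≡ 187
2^33 ≡ 70
2^44 ≡ 47
2^55 ≡ 1
Hence ord(2) = 55.

55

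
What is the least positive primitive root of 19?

φ(19) = 19 − 1 = 18 = 2 · 3^2.
Test candidates g = 2, 3, … against the prime factors q ∈ {2, 3} of φ(19): g is a generator iff g^(18/q) ≢ 1 for every such q.
g = 2: 2^9 ≡ 18; 2^6 ≡ 7 — none is 1, so 2 is a primitive root.
The smallest primitive root modulo 19 is 2.

2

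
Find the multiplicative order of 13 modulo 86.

21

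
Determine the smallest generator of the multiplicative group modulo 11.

2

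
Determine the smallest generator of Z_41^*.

6

φ(41) = 41 − 1 = 40 = 2^3 · 5.
g is a primitive root iff g^(40/q) ≢ 1 (mod 41) for each prime q ∈ {2, 5}.
g = 2: 2^20 ≡ 1 — hits 1, so not a primitive root.
g = 3: 3^20 ≡ 40; 3^8 ≡ 1 — hits 1, so not a primitive root.
g = 4: 4^20 ≡ 1 — hits 1, so not a primitive root.
g = 5: 5^20 ≡ 1 — hits 1, so not a primitive root.
g = 6: 6^20 ≡ 40; 6^8 ≡ 10 — none is 1, so 6 is a primitive root.
Hence the least primitive root of 41 is 6.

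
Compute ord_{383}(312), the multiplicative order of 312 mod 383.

382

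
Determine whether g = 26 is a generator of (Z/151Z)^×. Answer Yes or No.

No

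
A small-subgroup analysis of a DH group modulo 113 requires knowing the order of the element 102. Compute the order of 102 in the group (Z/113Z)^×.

56

Since 102 ∈ (Z/113Z)^×, its order divides φ(113) = 113 − 1 = 112 = 2^4 · 7.
Divisors of 112: 1, 2, 4, 7, 8, 14, 16, 28, 56, 112.
Compute 102^d (mod 113) for the divisors d until we hit 1:
102^1 ≡ 102 (mod 113)
102^2 ≡ 8 (mod 113)
102^4 ≡ 64 (mod 113)
102^7 ≡ 18 (mod 113)
102^8 ≡ 28 (mod 113)
102^14 ≡ 98 (mod 113)
102^16 ≡ 106 (mod 113)
102^28 ≡ 112 (mod 113)
102^56 ≡ 1 (mod 113) ✓
Therefore the multiplicative order of 102 modulo 113 is 56.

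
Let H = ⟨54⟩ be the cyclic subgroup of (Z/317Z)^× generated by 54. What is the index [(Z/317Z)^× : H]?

4

The order of 54 must divide φ(317) = 317 − 1 = 316 = 2^2 · 79.
Divisors of 316: 1, 2, 4, 79, 158, 316.
Compute 54^d (mod 317) for the divisors d until we hit 1:
54^1 ≡ 54
54^2 ≡ 63
54^4 ≡ 165
54^79 ≡ 1
So ord_317(54) = 79, hence |⟨54⟩| = 79.
Index = |(Z/317Z)^×| / |⟨54⟩| = 316 / 79 = 4.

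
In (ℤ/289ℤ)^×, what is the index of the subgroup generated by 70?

Since 70 ∈ (Z/289Z)^×, its order divides φ(289) = φ(17^2) = 17·(17−1) = 272 = 2^4 · 17.
Divisors of 272: 1, 2, 4, 8, 16, 17, 34, 68, 136, 272.
Compute 70^d (mod 289) for the divisors d until we hit 1:
70^1 ≡ 70
70^2 ≡ 276
70^4 ≡ 169
70^8 ≡ 239
70^16 ≡ 188
70^17 ≡ 155
70^34 ≡ 38
70^68 ≡ 288
70^136 ≡ 1
So ord_289(70) = 136, hence |⟨70⟩| = 136.
[(Z/289Z)^× : ⟨70⟩] = 272/136 = 2.

2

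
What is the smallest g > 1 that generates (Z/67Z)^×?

2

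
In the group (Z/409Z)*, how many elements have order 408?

φ(409) = 409 − 1 = 408 = 2^3 · 3 · 17.
Since (Z/409Z)^× is cyclic of order 408, the number of elements of order d is φ(d) when d | 408 and 0 otherwise.
408 = 2^3 · 3 · 17 divides 408, and φ(408) = 128.

128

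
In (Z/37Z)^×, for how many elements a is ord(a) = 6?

2

φ(37) = 37 − 1 = 36 = 2^2 · 3^2.
Since (Z/37Z)^× is cyclic of order 36, the number of elements of order d is φ(d) when d | 36 and 0 otherwise.
6 = 2 · 3 divides 36, and φ(6) = 2.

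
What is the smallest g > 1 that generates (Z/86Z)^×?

φ(86) = φ(2)·φ(43) = 1·42 = 42 = 2 · 3 · 7.
g is a primitive root iff g^(42/q) ≢ 1 (mod 86) for each prime q ∈ {2, 3, 7}.
g = 2: gcd(2, 86) = 2 > 1, not a unit — skip.
g = 3: 3^21 ≡ 85; 3^14 ≡ 79; 3^6 ≡ 41 — none is 1, so 3 is a primitive root.
So 3 is the smallest generator of (Z/86Z)^×.

3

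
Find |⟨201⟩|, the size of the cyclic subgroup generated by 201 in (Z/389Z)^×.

By Lagrange's theorem, ord_389(201) divides φ(389) = 389 − 1 = 388 = 2^2 · 97.
Divisors of 388: 1, 2, 4, 97, 194, 388.
Compute 201^d (mod 389) for the divisors d until we hit 1:
201^1 ≡ 201 (mod 389)
201^2 ≡ 334 (mod 389)
201^4 ≡ 302 (mod 389)
201^97 ≡ 274 (mod 389)
201^194 ≡ 388 (mod 389)
201^388 ≡ 1 (mod 389) ✓
The smallest such exponent is 388, so the order of 201 is 388.

388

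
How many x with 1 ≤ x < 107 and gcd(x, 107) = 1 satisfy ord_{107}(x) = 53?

52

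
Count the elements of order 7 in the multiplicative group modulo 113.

6

φ(113) = 113 − 1 = 112 = 2^4 · 7.
In a cyclic group of order 112, there are φ(d) elements of order d for each divisor d of 112, and zero for non-divisors.
7 | 112, and φ(7) = 7 − 1 = 6.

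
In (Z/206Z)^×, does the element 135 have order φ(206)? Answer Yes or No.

No

φ(206) = φ(2)·φ(103) = 1·102 = 102 = 2 · 3 · 17.
Test 135^(102/q) mod 206 for each prime factor q of 102:
135^51 ≡ 1 (mod 206)  [q = 2: ≡ 1 ✗]
135^34 ≡ 159 (mod 206)  [q = 3: ≢ 1 ✓]
135^6 ≡ 93 (mod 206)  [q = 17: ≢ 1 ✓]
The check at q = 2 fails, so 135 generates a proper subgroup.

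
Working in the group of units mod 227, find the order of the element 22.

226

The order of 22 must divide φ(227) = 227 − 1 = 226 = 2 · 113.
Divisors of 226: 1, 2, 113, 226.
Compute 22^d (mod 227) for the divisors d until we hit 1:
22^1 ≡ 22 (mod 227)
22^2 ≡ 30 (mod 227)
22^113 ≡ 226 (mod 227)
22^226 ≡ 1 (mod 227) ✓
The smallest such exponent is 226, so the order of 22 is 226.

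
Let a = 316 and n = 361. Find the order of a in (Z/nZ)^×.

114

ord(316) | φ(361) = φ(19^2) = 19·(19−1) = 342 = 2 · 3^2 · 19.
Divisors of 342: 1, 2, 3, 6, 9, 18, 19, 38, 57, 114, 171, 342.
Evaluate successive powers at the divisors of 342:
316^1 ≡ 316
316^2 ≡ 220
316^3 ≡ 208
316^6 ≡ 305
316^9 ≡ 265
316^18 ≡ 191
316^19 ≡ 69
316^38 ≡ 68
316^57 ≡ 360
316^114 ≡ 1
Therefore the multiplicative order of 316 modulo 361 is 114.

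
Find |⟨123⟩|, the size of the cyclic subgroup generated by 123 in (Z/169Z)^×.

ord(123) | φ(169) = φ(13^2) = 13·(13−1) = 156 = 2^2 · 3 · 13.
Divisors of 156: 1, 2, 3, 4, 6, 12, 13, 26, 39, 52, 78, 156.
Evaluate successive powers at the divisors of 156:
123^1 ≡ 123
123^2 ≡ 88
123^3 ≡ 8
123^4 ≡ 139
123^6 ≡ 64
123^12 ≡ 40
123^13 ≡ 19
123^26 ≡ 23
123^39 ≡ 99
123^52 ≡ 22
123^78 ≡ 168
123^156 ≡ 1
So ord_169(123) = 156.

156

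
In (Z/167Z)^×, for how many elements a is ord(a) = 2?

1

φ(167) = 167 − 1 = 166 = 2 · 83.
(Z/167Z)^× is cyclic (|G| = 166); a cyclic group of order m has exactly φ(d) elements of each order d | m, and none otherwise.
2 | 166, and φ(2) = 2 − 1 = 1.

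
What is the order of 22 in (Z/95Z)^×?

The order of 22 must divide φ(95) = φ(5·19) = (5−1)·(19−1) = 4·18 = 72 = 2^3 · 3^2.
Divisors of 72: 1, 2, 3, 4, 6, 8, 9, 12, 18, 24, 36, 72.
Evaluate successive powers at the divisors of 72:
22^1 ≡ 22 (mod 95)
22^2 ≡ 9 (mod 95)
22^3 ≡ 8 (mod 95)
22^4 ≡ 81 (mod 95)
22^6 ≡ 64 (mod 95)
22^8 ≡ 6 (mod 95)
22^9 ≡ 37 (mod 95)
22^12 ≡ 11 (mod 95)
22^18 ≡ 39 (mod 95)
22^24 ≡ 26 (mod 95)
22^36 ≡ 1 (mod 95) ✓
Therefore the multiplicative order of 22 modulo 95 is 36.

36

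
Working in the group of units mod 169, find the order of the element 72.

156

ord(72) | φ(169) = φ(13^2) = 13·(13−1) = 156 = 2^2 · 3 · 13.
Divisors of 156: 1, 2, 3, 4, 6, 12, 13, 26, 39, 52, 78, 156.
Check 72^d mod 169 for each divisor in increasing order:
72^1 ≡ 72 (mod 169)
72^2 ≡ 114 (mod 169)
72^3 ≡ 96 (mod 169)
72^4 ≡ 152 (mod 169)
72^6 ≡ 90 (mod 169)
72^12 ≡ 157 (mod 169)
72^13 ≡ 150 (mod 169)
72^26 ≡ 23 (mod 169)
72^39 ≡ 70 (mod 169)
72^52 ≡ 22 (mod 169)
72^78 ≡ 168 (mod 169)
72^156 ≡ 1 (mod 169) ✓
The smallest such exponent is 156, so the order of 72 is 156.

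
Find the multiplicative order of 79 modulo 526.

ord(79) | φ(526) = φ(2)·φ(263) = 1·262 = 262 = 2 · 131.
Divisors of 262: 1, 2, 131, 262.
Evaluate successive powers at the divisors of 262:
79^1 ≡ 79
79^2 ≡ 455
79^131 ≡ 525
79^262 ≡ 1
Hence ord(79) = 262.

262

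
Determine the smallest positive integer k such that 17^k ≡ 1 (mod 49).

Since 17 ∈ (Z/49Z)^×, its order divides φ(49) = φ(7^2) = 7·(7−1) = 42 = 2 · 3 · 7.
Divisors of 42: 1, 2, 3, 6, 7, 14, 21, 42.
Check 17^d mod 49 for each divisor in increasing order:
17^1 ≡ 17 (mod 49)
17^2 ≡ 44 (mod 49)
17^3 ≡ 13 (mod 49)
17^6 ≡ 22 (mod 49)
17^7 ≡ 31 (mod 49)
17^14 ≡ 30 (mod 49)
17^21 ≡ 48 (mod 49)
17^42 ≡ 1 (mod 49) ✓
The smallest such exponent is 42, so the order of 17 is 42.

42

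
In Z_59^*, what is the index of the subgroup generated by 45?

2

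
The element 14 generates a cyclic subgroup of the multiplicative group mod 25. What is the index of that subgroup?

By Lagrange's theorem, ord_25(14) divides φ(25) = φ(5^2) = 5·(5−1) = 20 = 2^2 · 5.
Divisors of 20: 1, 2, 4, 5, 10, 20.
Test each divisor d:
14^1 ≡ 14 (mod 25)
14^2 ≡ 21 (mod 25)
14^4 ≡ 16 (mod 25)
14^5 ≡ 24 (mod 25)
14^10 ≡ 1 (mod 25) ✓
So ord_25(14) = 10, hence |⟨14⟩| = 10.
Index = |(Z/25Z)^×| / |⟨14⟩| = 20 / 10 = 2.

2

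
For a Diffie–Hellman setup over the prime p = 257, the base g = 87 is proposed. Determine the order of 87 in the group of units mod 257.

256

By Lagrange's theorem, ord_257(87) divides φ(257) = 257 − 1 = 256 = 2^8.
Divisors of 256: 1, 2, 4, 8, 16, 32, 64, 128, 256.
Test each divisor d:
87^1 ≡ 87 (mod 257)
87^2 ≡ 116 (mod 257)
87^4 ≡ 92 (mod 257)
87^8 ≡ 240 (mod 257)
87^16 ≡ 32 (mod 257)
87^32 ≡ 253 (mod 257)
87^64 ≡ 16 (mod 257)
87^128 ≡ 256 (mod 257)
87^256 ≡ 1 (mod 257) ✓
The smallest such exponent is 256, so the order of 87 is 256.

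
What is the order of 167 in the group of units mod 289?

272

The order of 167 must divide φ(289) = φ(17^2) = 17·(17−1) = 272 = 2^4 · 17.
Divisors of 272: 1, 2, 4, 8, 16, 17, 34, 68, 136, 272.
Test each divisor d:
167^1 ≡ 167
167^2 ≡ 145
167^4 ≡ 217
167^8 ≡ 271
167^16 ≡ 35
167^17 ≡ 65
167^34 ≡ 179
167^68 ≡ 251
167^136 ≡ 288
167^272 ≡ 1
Therefore the multiplicative order of 167 modulo 289 is 272.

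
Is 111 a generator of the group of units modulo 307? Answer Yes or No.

φ(307) = 307 − 1 = 306 = 2 · 3^2 · 17.
Test 111^(306/q) mod 307 for each prime factor q of 306:
111^153 ≡ 306 (mod 307)  [q = 2: ≢ 1 ✓]
111^102 ≡ 289 (mod 307)  [q = 3: ≢ 1 ✓]
111^18 ≡ 115 (mod 307)  [q = 17: ≢ 1 ✓]
All checks pass, so 111 has order 306 and is a primitive root modulo 307.

Yes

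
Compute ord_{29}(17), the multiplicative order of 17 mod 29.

4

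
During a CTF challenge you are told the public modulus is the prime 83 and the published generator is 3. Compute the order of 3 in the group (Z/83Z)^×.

Since 3 ∈ (Z/83Z)^×, its order divides φ(83) = 83 − 1 = 82 = 2 · 41.
Divisors of 82: 1, 2, 41, 82.
Compute 3^d (mod 83) for the divisors d until we hit 1:
3^1 ≡ 3
3^2 ≡ 9
3^41 ≡ 1
Hence ord(3) = 41.

41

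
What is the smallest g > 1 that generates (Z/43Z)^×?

3

φ(43) = 43 − 1 = 42 = 2 · 3 · 7.
g is a primitive root iff g^(42/q) ≢ 1 (mod 43) for each prime q ∈ {2, 3, 7}.
g = 2: 2^21 ≡ 42; 2^14 ≡ 1 — hits 1, so not a primitive root.
g = 3: 3^21 ≡ 42; 3^14 ≡ 36; 3^6 ≡ 41 — none is 1, so 3 is a primitive root.
So 3 is the smallest generator of (Z/43Z)^×.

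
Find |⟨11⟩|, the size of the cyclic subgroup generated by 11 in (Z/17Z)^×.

16

The order of 11 must divide φ(17) = 17 − 1 = 16 = 2^4.
Divisors of 16: 1, 2, 4, 8, 16.
Compute 11^d (mod 17) for the divisors d until we hit 1:
11^1 ≡ 11
11^2 ≡ 2
11^4 ≡ 4
11^8 ≡ 16
11^16 ≡ 1
So ord_17(11) = 16.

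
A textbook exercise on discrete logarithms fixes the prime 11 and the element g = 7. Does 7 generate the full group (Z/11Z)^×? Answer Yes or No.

φ(11) = 11 − 1 = 10 = 2 · 5.
It suffices to check that the order of 7 is not a proper divisor of 10: compute 7^(10/q) for q ∈ {2, 5}.
7^5 ≡ 10 (mod 11)  [q = 2: ≢ 1 ✓]
7^2 ≡ 5 (mod 11)  [q = 5: ≢ 1 ✓]
All checks pass, so 7 has order 10 and is a primitive root modulo 11.

Yes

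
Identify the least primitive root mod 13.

φ(13) = 13 − 1 = 12 = 2^2 · 3.
Test candidates g = 2, 3, … against the prime factors q ∈ {2, 3} of φ(13): g is a generator iff g^(12/q) ≢ 1 for every such q.
g = 2: 2^6 ≡ 12; 2^4 ≡ 3 — none is 1, so 2 is a primitive root.
Hence the least primitive root of 13 is 2.

2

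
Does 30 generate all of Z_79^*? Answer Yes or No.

Yes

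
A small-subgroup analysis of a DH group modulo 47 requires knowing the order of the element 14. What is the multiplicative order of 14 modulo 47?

23

By Lagrange's theorem, ord_47(14) divides φ(47) = 47 − 1 = 46 = 2 · 23.
Divisors of 46: 1, 2, 23, 46.
Test each divisor d:
14^1 ≡ 14 (mod 47)
14^2 ≡ 8 (mod 47)
14^23 ≡ 1 (mod 47) ✓
The smallest such exponent is 23, so the order of 14 is 23.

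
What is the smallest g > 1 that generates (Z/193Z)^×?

5

φ(193) = 193 − 1 = 192 = 2^6 · 3.
Test candidates g = 2, 3, … against the prime factors q ∈ {2, 3} of φ(193): g is a generator iff g^(192/q) ≢ 1 for every such q.
g = 2: 2^96 ≡ 1 — hits 1, so not a primitive root.
g = 3: 3^96 ≡ 1 — hits 1, so not a primitive root.
g = 4: 4^96 ≡ 1 — hits 1, so not a primitive root.
g = 5: 5^96 ≡ 192; 5^64 ≡ 84 — none is 1, so 5 is a primitive root.
So 5 is the smallest generator of (Z/193Z)^×.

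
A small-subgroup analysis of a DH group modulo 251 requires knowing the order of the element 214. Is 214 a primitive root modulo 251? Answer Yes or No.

No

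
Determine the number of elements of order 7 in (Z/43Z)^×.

6

φ(43) = 43 − 1 = 42 = 2 · 3 · 7.
In a cyclic group of order 42, there are φ(d) elements of order d for each divisor d of 42, and zero for non-divisors.
7 | 42, and φ(7) = 7 − 1 = 6.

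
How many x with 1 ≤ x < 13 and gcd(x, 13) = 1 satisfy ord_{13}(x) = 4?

2

φ(13) = 13 − 1 = 12 = 2^2 · 3.
(Z/13Z)^× is cyclic (|G| = 12); a cyclic group of order m has exactly φ(d) elements of each order d | m, and none otherwise.
4 = 2^2 divides 12, and φ(4) = 2.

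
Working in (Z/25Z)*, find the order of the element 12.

20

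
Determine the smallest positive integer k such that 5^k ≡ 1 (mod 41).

Since 5 ∈ (Z/41Z)^×, its order divides φ(41) = 41 − 1 = 40 = 2^3 · 5.
Divisors of 40: 1, 2, 4, 5, 8, 10, 20, 40.
Evaluate successive powers at the divisors of 40:
5^1 ≡ 5 (mod 41)
5^2 ≡ 25 (mod 41)
5^4 ≡ 10 (mod 41)
5^5 ≡ 9 (mod 41)
5^8 ≡ 18 (mod 41)
5^10 ≡ 40 (mod 41)
5^20 ≡ 1 (mod 41) ✓
Hence ord(5) = 20.

20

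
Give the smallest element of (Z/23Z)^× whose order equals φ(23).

5

φ(23) = 23 − 1 = 22 = 2 · 11.
Test candidates g = 2, 3, … against the prime factors q ∈ {2, 11} of φ(23): g is a generator iff g^(22/q) ≢ 1 for every such q.
g = 2: 2^11 ≡ 1 — hits 1, so not a primitive root.
g = 3: 3^11 ≡ 1 — hits 1, so not a primitive root.
g = 4: 4^11 ≡ 1 — hits 1, so not a primitive root.
g = 5: 5^11 ≡ 22; 5^2 ≡ 2 — none is 1, so 5 is a primitive root.
Hence the least primitive root of 23 is 5.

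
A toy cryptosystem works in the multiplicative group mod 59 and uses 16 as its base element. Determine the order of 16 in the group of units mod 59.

The order of 16 must divide φ(59) = 59 − 1 = 58 = 2 · 29.
Divisors of 58: 1, 2, 29, 58.
Evaluate successive powers at the divisors of 58:
16^1 ≡ 16 (mod 59)
16^2 ≡ 20 (mod 59)
16^29 ≡ 1 (mod 59) ✓
So ord_59(16) = 29.

29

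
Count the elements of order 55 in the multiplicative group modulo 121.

φ(121) = φ(11^2) = 11·(11−1) = 110 = 2 · 5 · 11.
(Z/121Z)^× is cyclic (|G| = 110); a cyclic group of order m has exactly φ(d) elements of each order d | m, and none otherwise.
55 = 5 · 11 divides 110, and φ(55) = 40.

40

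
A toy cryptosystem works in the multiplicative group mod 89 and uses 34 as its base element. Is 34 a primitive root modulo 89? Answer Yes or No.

φ(89) = 89 − 1 = 88 = 2^3 · 11.
An element g generates (Z/89Z)^× iff g^(88/q) ≢ 1 (mod 89) for each prime q ∈ {2, 11}.
34^44 ≡ 1 (mod 89)  [q = 2: ≡ 1 ✗]
34^8 ≡ 1 (mod 89)  [q = 11: ≡ 1 ✗]
34^44 ≡ 1 shows ord(34) | 44, strictly less than φ(89); not a primitive root.

No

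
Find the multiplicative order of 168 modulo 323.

By Lagrange's theorem, ord_323(168) divides φ(323) = φ(17·19) = (17−1)·(19−1) = 16·18 = 288 = 2^5 · 3^2.
Divisors of 288: 1, 2, 3, 4, 6, 8, 9, 12, 16, 18, 24, 32, 36, 48, 72, 96, 144, 288.
Check 168^d mod 323 for each divisor in increasing order:
168^1 ≡ 168 (mod 323)
168^2 ≡ 123 (mod 323)
168^3 ≡ 315 (mod 323)
168^4 ≡ 271 (mod 323)
168^6 ≡ 64 (mod 323)
168^8 ≡ 120 (mod 323)
168^9 ≡ 134 (mod 323)
168^12 ≡ 220 (mod 323)
168^16 ≡ 188 (mod 323)
168^18 ≡ 191 (mod 323)
168^24 ≡ 273 (mod 323)
168^32 ≡ 137 (mod 323)
168^36 ≡ 305 (mod 323)
168^48 ≡ 239 (mod 323)
168^72 ≡ 1 (mod 323) ✓
Therefore the multiplicative order of 168 modulo 323 is 72.

72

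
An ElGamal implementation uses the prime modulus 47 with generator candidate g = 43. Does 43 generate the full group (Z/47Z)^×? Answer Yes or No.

Yes

φ(47) = 47 − 1 = 46 = 2 · 23.
Test 43^(46/q) mod 47 for each prime factor q of 46:
43^23 ≡ 46 (mod 47)  [q = 2: ≢ 1 ✓]
43^2 ≡ 16 (mod 47)  [q = 23: ≢ 1 ✓]
None equal 1, so ord_47(43) = 46: 43 is a primitive root.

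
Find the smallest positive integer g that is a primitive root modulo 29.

2

φ(29) = 29 − 1 = 28 = 2^2 · 7.
Test candidates g = 2, 3, … against the prime factors q ∈ {2, 7} of φ(29): g is a generator iff g^(28/q) ≢ 1 for every such q.
g = 2: 2^14 ≡ 28; 2^4 ≡ 16 — none is 1, so 2 is a primitive root.
So 2 is the smallest generator of (Z/29Z)^×.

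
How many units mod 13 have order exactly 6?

2

φ(13) = 13 − 1 = 12 = 2^2 · 3.
Since (Z/13Z)^× is cyclic of order 12, the number of elements of order d is φ(d) when d | 12 and 0 otherwise.
6 = 2 · 3 divides 12, and φ(6) = 2.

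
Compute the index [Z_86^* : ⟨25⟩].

By Lagrange's theorem, ord_86(25) divides φ(86) = φ(2)·φ(43) = 1·42 = 42 = 2 · 3 · 7.
Divisors of 42: 1, 2, 3, 6, 7, 14, 21, 42.
Evaluate successive powers at the divisors of 42:
25^1 ≡ 25 (mod 86)
25^2 ≡ 23 (mod 86)
25^3 ≡ 59 (mod 86)
25^6 ≡ 41 (mod 86)
25^7 ≡ 79 (mod 86)
25^14 ≡ 49 (mod 86)
25^21 ≡ 1 (mod 86) ✓
The order of 25 is 21, so the subgroup it generates has 21 elements.
The index is φ(86) / ord(25) = 42 / 21 = 2.

2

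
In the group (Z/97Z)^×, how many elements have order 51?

0

φ(97) = 97 − 1 = 96 = 2^5 · 3.
Since (Z/97Z)^× is cyclic of order 96, the number of elements of order d is φ(d) when d | 96 and 0 otherwise.
51 does not divide 96, so no element of (Z/97Z)^× has order 51.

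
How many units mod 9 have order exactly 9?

0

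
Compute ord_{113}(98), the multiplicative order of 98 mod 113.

4

The order of 98 must divide φ(113) = 113 − 1 = 112 = 2^4 · 7.
Divisors of 112: 1, 2, 4, 7, 8, 14, 16, 28, 56, 112.
Test each divisor d:
98^1 ≡ 98 (mod 113)
98^2 ≡ 112 (mod 113)
98^4 ≡ 1 (mod 113) ✓
The smallest such exponent is 4, so the order of 98 is 4.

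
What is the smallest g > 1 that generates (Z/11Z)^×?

2

φ(11) = 11 − 1 = 10 = 2 · 5.
Test candidates g = 2, 3, … against the prime factors q ∈ {2, 5} of φ(11): g is a generator iff g^(10/q) ≢ 1 for every such q.
g = 2: 2^5 ≡ 10; 2^2 ≡ 4 — none is 1, so 2 is a primitive root.
The smallest primitive root modulo 11 is 2.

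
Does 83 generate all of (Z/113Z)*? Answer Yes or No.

φ(113) = 113 − 1 = 112 = 2^4 · 7.
83 is a primitive root mod 113 iff 83^(φ(113)/q) ≢ 1 for every prime q | φ(113), i.e. q ∈ {2, 7}.
83^56 ≡ 1 (mod 113)  [q = 2: ≡ 1 ✗]
83^16 ≡ 109 (mod 113)  [q = 7: ≢ 1 ✓]
83^56 ≡ 1 shows ord(83) | 56, strictly less than φ(113); not a primitive root.

No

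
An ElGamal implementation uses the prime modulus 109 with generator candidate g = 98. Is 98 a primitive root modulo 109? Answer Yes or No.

φ(109) = 109 − 1 = 108 = 2^2 · 3^3.
It suffices to check that the order of 98 is not a proper divisor of 108: compute 98^(108/q) for q ∈ {2, 3}.
98^54 ≡ 108 (mod 109)  [q = 2: ≢ 1 ✓]
98^36 ≡ 45 (mod 109)  [q = 3: ≢ 1 ✓]
None equal 1, so ord_109(98) = 108: 98 is a primitive root.

Yes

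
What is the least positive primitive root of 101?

2

φ(101) = 101 − 1 = 100 = 2^2 · 5^2.
g is a primitive root iff g^(100/q) ≢ 1 (mod 101) for each prime q ∈ {2, 5}.
g = 2: 2^50 ≡ 100; 2^20 ≡ 95 — none is 1, so 2 is a primitive root.
Hence the least primitive root of 101 is 2.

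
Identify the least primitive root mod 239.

φ(239) = 239 − 1 = 238 = 2 · 7 · 17.
g is a primitive root iff g^(238/q) ≢ 1 (mod 239) for each prime q ∈ {2, 7, 17}.
g = 2: 2^119 ≡ 1 — hits 1, so not a primitive root.
g = 3: 3^119 ≡ 1 — hits 1, so not a primitive root.
g = 4: 4^119 ≡ 1 — hits 1, so not a primitive root.
g = 5: 5^119 ≡ 1 — hits 1, so not a primitive root.
g = 6: 6^119 ≡ 1 — hits 1, so not a primitive root.
g = 7: 7^119 ≡ 238; 7^34 ≡ 24; 7^14 ≡ 211 — none is 1, so 7 is a primitive root.
Hence the least primitive root of 239 is 7.

7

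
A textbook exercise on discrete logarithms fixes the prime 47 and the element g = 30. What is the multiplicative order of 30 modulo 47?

By Lagrange's theorem, ord_47(30) divides φ(47) = 47 − 1 = 46 = 2 · 23.
Divisors of 46: 1, 2, 23, 46.
Test each divisor d:
30^1 ≡ 30
30^2 ≡ 7
30^23 ≡ 46
30^46 ≡ 1
The smallest such exponent is 46, so the order of 30 is 46.

46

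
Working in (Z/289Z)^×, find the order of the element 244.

272

The order of 244 must divide φ(289) = φ(17^2) = 17·(17−1) = 272 = 2^4 · 17.
Divisors of 272: 1, 2, 4, 8, 16, 17, 34, 68, 136, 272.
Test each divisor d:
244^1 ≡ 244 (mod 289)
244^2 ≡ 2 (mod 289)
244^4 ≡ 4 (mod 289)
244^8 ≡ 16 (mod 289)
244^16 ≡ 256 (mod 289)
244^17 ≡ 40 (mod 289)
244^34 ≡ 155 (mod 289)
244^68 ≡ 38 (mod 289)
244^136 ≡ 288 (mod 289)
244^272 ≡ 1 (mod 289) ✓
So ord_289(244) = 272.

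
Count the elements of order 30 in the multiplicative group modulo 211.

8

φ(211) = 211 − 1 = 210 = 2 · 3 · 5 · 7.
Since (Z/211Z)^× is cyclic of order 210, the number of elements of order d is φ(d) when d | 210 and 0 otherwise.
30 = 2 · 3 · 5 divides 210, and φ(30) = 8.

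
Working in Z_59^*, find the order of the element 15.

29

By Lagrange's theorem, ord_59(15) divides φ(59) = 59 − 1 = 58 = 2 · 29.
Divisors of 58: 1, 2, 29, 58.
Check 15^d mod 59 for each divisor in increasing order:
15^1 ≡ 15 (mod 59)
15^2 ≡ 48 (mod 59)
15^29 ≡ 1 (mod 59) ✓
So ord_59(15) = 29.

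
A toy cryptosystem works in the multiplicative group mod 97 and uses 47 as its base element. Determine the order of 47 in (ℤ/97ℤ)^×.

By Lagrange's theorem, ord_97(47) divides φ(97) = 97 − 1 = 96 = 2^5 · 3.
Divisors of 96: 1, 2, 3, 4, 6, 8, 12, 16, 24, 32, 48, 96.
Evaluate successive powers at the divisors of 96:
47^1 ≡ 47 (mod 97)
47^2 ≡ 75 (mod 97)
47^3 ≡ 33 (mod 97)
47^4 ≡ 96 (mod 97)
47^6 ≡ 22 (mod 97)
47^8 ≡ 1 (mod 97) ✓
So ord_97(47) = 8.

8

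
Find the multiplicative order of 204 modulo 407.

180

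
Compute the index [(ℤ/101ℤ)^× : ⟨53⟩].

1

ord(53) | φ(101) = 101 − 1 = 100 = 2^2 · 5^2.
Divisors of 100: 1, 2, 4, 5, 10, 20, 25, 50, 100.
Compute 53^d (mod 101) for the divisors d until we hit 1:
53^1 ≡ 53 (mod 101)
53^2 ≡ 82 (mod 101)
53^4 ≡ 58 (mod 101)
53^5 ≡ 44 (mod 101)
53^10 ≡ 17 (mod 101)
53^20 ≡ 87 (mod 101)
53^25 ≡ 91 (mod 101)
53^50 ≡ 100 (mod 101)
53^100 ≡ 1 (mod 101) ✓
So ord_101(53) = 100, hence |⟨53⟩| = 100.
[(Z/101Z)^× : ⟨53⟩] = 100/100 = 1.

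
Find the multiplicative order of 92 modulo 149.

ord(92) | φ(149) = 149 − 1 = 148 = 2^2 · 37.
Divisors of 148: 1, 2, 4, 37, 74, 148.
Check 92^d mod 149 for each divisor in increasing order:
92^1 ≡ 92 (mod 149)
92^2 ≡ 120 (mod 149)
92^4 ≡ 96 (mod 149)
92^37 ≡ 105 (mod 149)
92^74 ≡ 148 (mod 149)
92^148 ≡ 1 (mod 149) ✓
The smallest such exponent is 148, so the order of 92 is 148.

148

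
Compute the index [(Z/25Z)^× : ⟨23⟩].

1

The order of 23 must divide φ(25) = φ(5^2) = 5·(5−1) = 20 = 2^2 · 5.
Divisors of 20: 1, 2, 4, 5, 10, 20.
Check 23^d mod 25 for each divisor in increasing order:
23^1 ≡ 23 (mod 25)
23^2 ≡ 4 (mod 25)
23^4 ≡ 16 (mod 25)
23^5 ≡ 18 (mod 25)
23^10 ≡ 24 (mod 25)
23^20 ≡ 1 (mod 25) ✓
Thus |⟨23⟩| = ord(23) = 20.
[(Z/25Z)^× : ⟨23⟩] = 20/20 = 1.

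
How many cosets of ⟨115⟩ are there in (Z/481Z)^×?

By Lagrange's theorem, ord_481(115) divides φ(481) = φ(13·37) = (13−1)·(37−1) = 12·36 = 432 = 2^4 · 3^3.
Divisors of 432: 1, 2, 3, 4, 6, 8, 9, 12, 16, 18, 24, 27, 36, 48, 54, 72, 108, 144, 216, 432.
Check 115^d mod 481 for each divisor in increasing order:
115^1 ≡ 115
115^2 ≡ 238
115^3 ≡ 434
115^4 ≡ 367
115^6 ≡ 285
115^8 ≡ 9
115^9 ≡ 73
115^12 ≡ 417
115^16 ≡ 81
115^18 ≡ 38
115^24 ≡ 248
115^27 ≡ 369
115^36 ≡ 1
The order of 115 is 36, so the subgroup it generates has 36 elements.
The index is φ(481) / ord(115) = 432 / 36 = 12.

12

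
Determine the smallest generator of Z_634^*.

3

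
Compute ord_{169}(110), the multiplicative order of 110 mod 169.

The order of 110 must divide φ(169) = φ(13^2) = 13·(13−1) = 156 = 2^2 · 3 · 13.
Divisors of 156: 1, 2, 3, 4, 6, 12, 13, 26, 39, 52, 78, 156.
Compute 110^d (mod 169) for the divisors d until we hit 1:
110^1 ≡ 110 (mod 169)
110^2 ≡ 101 (mod 169)
110^3 ≡ 125 (mod 169)
110^4 ≡ 61 (mod 169)
110^6 ≡ 77 (mod 169)
110^12 ≡ 14 (mod 169)
110^13 ≡ 19 (mod 169)
110^26 ≡ 23 (mod 169)
110^39 ≡ 99 (mod 169)
110^52 ≡ 22 (mod 169)
110^78 ≡ 168 (mod 169)
110^156 ≡ 1 (mod 169) ✓
So ord_169(110) = 156.

156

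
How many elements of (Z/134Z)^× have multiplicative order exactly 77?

φ(134) = φ(2)·φ(67) = 1·66 = 66 = 2 · 3 · 11.
(Z/134Z)^× is cyclic (|G| = 66); a cyclic group of order m has exactly φ(d) elements of each order d | m, and none otherwise.
Since 77 ∤ 66, the count is 0.

0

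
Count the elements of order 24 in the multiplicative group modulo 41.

0

φ(41) = 41 − 1 = 40 = 2^3 · 5.
In a cyclic group of order 40, there are φ(d) elements of order d for each divisor d of 40, and zero for non-divisors.
24 does not divide 40, so no element of (Z/41Z)^× has order 24.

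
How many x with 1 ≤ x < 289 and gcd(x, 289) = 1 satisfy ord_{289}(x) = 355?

φ(289) = φ(17^2) = 17·(17−1) = 272 = 2^4 · 17.
Since (Z/289Z)^× is cyclic of order 272, the number of elements of order d is φ(d) when d | 272 and 0 otherwise.
Here 272 is not a multiple of 355, so there are no elements of order 355.

0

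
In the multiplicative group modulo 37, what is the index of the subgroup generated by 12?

4

The order of 12 must divide φ(37) = 37 − 1 = 36 = 2^2 · 3^2.
Divisors of 36: 1, 2, 3, 4, 6, 9, 12, 18, 36.
Test each divisor d:
12^1 ≡ 12 (mod 37)
12^2 ≡ 33 (mod 37)
12^3 ≡ 26 (mod 37)
12^4 ≡ 16 (mod 37)
12^6 ≡ 10 (mod 37)
12^9 ≡ 1 (mod 37) ✓
So ord_37(12) = 9, hence |⟨12⟩| = 9.
The index is φ(37) / ord(12) = 36 / 9 = 4.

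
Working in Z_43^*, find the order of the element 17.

21

Since 17 ∈ (Z/43Z)^×, its order divides φ(43) = 43 − 1 = 42 = 2 · 3 · 7.
Divisors of 42: 1, 2, 3, 6, 7, 14, 21, 42.
Evaluate successive powers at the divisors of 42:
17^1 ≡ 17 (mod 43)
17^2 ≡ 31 (mod 43)
17^3 ≡ 11 (mod 43)
17^6 ≡ 35 (mod 43)
17^7 ≡ 36 (mod 43)
17^14 ≡ 6 (mod 43)
17^21 ≡ 1 (mod 43) ✓
The smallest such exponent is 21, so the order of 17 is 21.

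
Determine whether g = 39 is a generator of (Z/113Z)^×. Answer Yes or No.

Yes

φ(113) = 113 − 1 = 112 = 2^4 · 7.
39 is a primitive root mod 113 iff 39^(φ(113)/q) ≢ 1 for every prime q | φ(113), i.e. q ∈ {2, 7}.
39^56 ≡ 112 (mod 113)  [q = 2: ≢ 1 ✓]
39^16 ≡ 28 (mod 113)  [q = 7: ≢ 1 ✓]
All checks pass, so 39 has order 112 and is a primitive root modulo 113.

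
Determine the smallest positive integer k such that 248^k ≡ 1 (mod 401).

80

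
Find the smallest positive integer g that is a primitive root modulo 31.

φ(31) = 31 − 1 = 30 = 2 · 3 · 5.
Test candidates g = 2, 3, … against the prime factors q ∈ {2, 3, 5} of φ(31): g is a generator iff g^(30/q) ≢ 1 for every such q.
g = 2: 2^15 ≡ 1 — hits 1, so not a primitive root.
g = 3: 3^15 ≡ 30; 3^10 ≡ 25; 3^6 ≡ 16 — none is 1, so 3 is a primitive root.
Hence the least primitive root of 31 is 3.

3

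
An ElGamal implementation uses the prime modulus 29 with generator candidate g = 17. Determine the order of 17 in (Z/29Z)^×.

4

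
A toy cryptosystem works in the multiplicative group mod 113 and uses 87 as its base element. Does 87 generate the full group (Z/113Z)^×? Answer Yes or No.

φ(113) = 113 − 1 = 112 = 2^4 · 7.
87 is a primitive root mod 113 iff 87^(φ(113)/q) ≢ 1 for every prime q | φ(113), i.e. q ∈ {2, 7}.
87^56 ≡ 1 (mod 113)  [q = 2: ≡ 1 ✗]
87^16 ≡ 30 (mod 113)  [q = 7: ≢ 1 ✓]
87^56 ≡ 1 shows ord(87) | 56, strictly less than φ(113); not a primitive root.

No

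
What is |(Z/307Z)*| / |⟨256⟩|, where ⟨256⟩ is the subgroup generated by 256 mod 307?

By Lagrange's theorem, ord_307(256) divides φ(307) = 307 − 1 = 306 = 2 · 3^2 · 17.
Divisors of 306: 1, 2, 3, 6, 9, 17, 18, 34, 51, 102, 153, 306.
Test each divisor d:
256^1 ≡ 256 (mod 307)
256^2 ≡ 145 (mod 307)
256^3 ≡ 280 (mod 307)
256^6 ≡ 115 (mod 307)
256^9 ≡ 272 (mod 307)
256^17 ≡ 289 (mod 307)
256^18 ≡ 304 (mod 307)
256^34 ≡ 17 (mod 307)
256^51 ≡ 1 (mod 307) ✓
The order of 256 is 51, so the subgroup it generates has 51 elements.
[(Z/307Z)^× : ⟨256⟩] = 306/51 = 6.

6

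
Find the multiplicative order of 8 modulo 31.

5

ord(8) | φ(31) = 31 − 1 = 30 = 2 · 3 · 5.
Divisors of 30: 1, 2, 3, 5, 6, 10, 15, 30.
Test each divisor d:
8^1 ≡ 8 (mod 31)
8^2 ≡ 2 (mod 31)
8^3 ≡ 16 (mod 31)
8^5 ≡ 1 (mod 31) ✓
So ord_31(8) = 5.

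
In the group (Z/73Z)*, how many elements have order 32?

0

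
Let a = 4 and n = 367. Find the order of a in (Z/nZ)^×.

183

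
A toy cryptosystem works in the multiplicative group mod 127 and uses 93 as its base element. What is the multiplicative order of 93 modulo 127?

126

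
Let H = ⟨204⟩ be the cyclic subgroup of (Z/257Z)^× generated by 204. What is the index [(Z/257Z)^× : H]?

Since 204 ∈ (Z/257Z)^×, its order divides φ(257) = 257 − 1 = 256 = 2^8.
Divisors of 256: 1, 2, 4, 8, 16, 32, 64, 128, 256.
Evaluate successive powers at the divisors of 256:
204^1 ≡ 204
204^2 ≡ 239
204^4 ≡ 67
204^8 ≡ 120
204^16 ≡ 8
204^32 ≡ 64
204^64 ≡ 241
204^128 ≡ 256
204^256 ≡ 1
The order of 204 is 256, so the subgroup it generates has 256 elements.
Index = |(Z/257Z)^×| / |⟨204⟩| = 256 / 256 = 1.

1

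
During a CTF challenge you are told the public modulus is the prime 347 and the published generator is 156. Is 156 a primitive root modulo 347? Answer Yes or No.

No

φ(347) = 347 − 1 = 346 = 2 · 173.
It suffices to check that the order of 156 is not a proper divisor of 346: compute 156^(346/q) for q ∈ {2, 173}.
156^173 ≡ 1 (mod 347)  [q = 2: ≡ 1 ✗]
156^2 ≡ 46 (mod 347)  [q = 173: ≢ 1 ✓]
The check at q = 2 fails, so 156 generates a proper subgroup.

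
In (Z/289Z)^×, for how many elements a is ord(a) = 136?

φ(289) = φ(17^2) = 17·(17−1) = 272 = 2^4 · 17.
(Z/289Z)^× is cyclic (|G| = 272); a cyclic group of order m has exactly φ(d) elements of each order d | m, and none otherwise.
136 = 2^3 · 17 divides 272, and φ(136) = 64.

64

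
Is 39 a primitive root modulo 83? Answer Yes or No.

φ(83) = 83 − 1 = 82 = 2 · 41.
It suffices to check that the order of 39 is not a proper divisor of 82: compute 39^(82/q) for q ∈ {2, 41}.
39^41 ≡ 82 (mod 83)  [q = 2: ≢ 1 ✓]
39^2 ≡ 27 (mod 83)  [q = 41: ≢ 1 ✓]
None equal 1, so ord_83(39) = 82: 39 is a primitive root.

Yes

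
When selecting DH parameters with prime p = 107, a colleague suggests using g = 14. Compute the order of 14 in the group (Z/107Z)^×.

53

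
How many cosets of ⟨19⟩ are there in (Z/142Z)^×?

ord(19) | φ(142) = φ(2)·φ(71) = 1·70 = 70 = 2 · 5 · 7.
Divisors of 70: 1, 2, 5, 7, 10, 14, 35, 70.
Compute 19^d (mod 142) for the divisors d until we hit 1:
19^1 ≡ 19
19^2 ≡ 77
19^5 ≡ 45
19^7 ≡ 57
19^10 ≡ 37
19^14 ≡ 125
19^35 ≡ 1
So ord_142(19) = 35, hence |⟨19⟩| = 35.
The index is φ(142) / ord(19) = 70 / 35 = 2.

2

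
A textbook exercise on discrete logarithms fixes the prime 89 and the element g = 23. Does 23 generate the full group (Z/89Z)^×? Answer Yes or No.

Yes

φ(89) = 89 − 1 = 88 = 2^3 · 11.
An element g generates (Z/89Z)^× iff g^(88/q) ≢ 1 (mod 89) for each prime q ∈ {2, 11}.
23^44 ≡ 88 (mod 89)  [q = 2: ≢ 1 ✓]
23^8 ≡ 2 (mod 89)  [q = 11: ≢ 1 ✓]
None equal 1, so ord_89(23) = 88: 23 is a primitive root.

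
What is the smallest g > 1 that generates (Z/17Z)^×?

3

φ(17) = 17 − 1 = 16 = 2^4.
g is a primitive root iff g^(16/q) ≢ 1 (mod 17) for each prime q ∈ {2}.
g = 2: 2^8 ≡ 1 — hits 1, so not a primitive root.
g = 3: 3^8 ≡ 16 — none is 1, so 3 is a primitive root.
The smallest primitive root modulo 17 is 3.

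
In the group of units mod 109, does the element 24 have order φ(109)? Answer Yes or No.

φ(109) = 109 − 1 = 108 = 2^2 · 3^3.
It suffices to check that the order of 24 is not a proper divisor of 108: compute 24^(108/q) for q ∈ {2, 3}.
24^54 ≡ 108 (mod 109)  [q = 2: ≢ 1 ✓]
24^36 ≡ 63 (mod 109)  [q = 3: ≢ 1 ✓]
Every test exponent gives a nontrivial residue, hence 24 generates the full group.

Yes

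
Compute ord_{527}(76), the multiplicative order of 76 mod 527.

120

The order of 76 must divide φ(527) = φ(17·31) = (17−1)·(31−1) = 16·30 = 480 = 2^5 · 3 · 5.
Divisors of 480: 1, 2, 3, 4, 5, 6, 8, 10, 12, 15, 16, 20, 24, 30, 32, 40, 48, 60, 80, 96, 120, 160, 240, 480.
Evaluate successive powers at the divisors of 480:
76^1 ≡ 76 (mod 527)
76^2 ≡ 506 (mod 527)
76^3 ≡ 512 (mod 527)
76^4 ≡ 441 (mod 527)
76^5 ≡ 315 (mod 527)
76^6 ≡ 225 (mod 527)
76^8 ≡ 18 (mod 527)
76^10 ≡ 149 (mod 527)
76^12 ≡ 33 (mod 527)
76^15 ≡ 32 (mod 527)
76^16 ≡ 324 (mod 527)
76^20 ≡ 67 (mod 527)
76^24 ≡ 35 (mod 527)
76^30 ≡ 497 (mod 527)
76^32 ≡ 103 (mod 527)
76^40 ≡ 273 (mod 527)
76^48 ≡ 171 (mod 527)
76^60 ≡ 373 (mod 527)
76^80 ≡ 222 (mod 527)
76^96 ≡ 256 (mod 527)
76^120 ≡ 1 (mod 527) ✓
Hence ord(76) = 120.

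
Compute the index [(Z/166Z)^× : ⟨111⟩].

By Lagrange's theorem, ord_166(111) divides φ(166) = φ(2)·φ(83) = 1·82 = 82 = 2 · 41.
Divisors of 82: 1, 2, 41, 82.
Evaluate successive powers at the divisors of 82:
111^1 ≡ 111
111^2 ≡ 37
111^41 ≡ 1
The order of 111 is 41, so the subgroup it generates has 41 elements.
Index = |(Z/166Z)^×| / |⟨111⟩| = 82 / 41 = 2.

2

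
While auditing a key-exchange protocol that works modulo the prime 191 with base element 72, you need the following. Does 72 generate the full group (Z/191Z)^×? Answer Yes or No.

No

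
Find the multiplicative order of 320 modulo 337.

112

By Lagrange's theorem, ord_337(320) divides φ(337) = 337 − 1 = 336 = 2^4 · 3 · 7.
Divisors of 336: 1, 2, 3, 4, 6, 7, 8, 12, 14, 16, 21, 24, 28, 42, 48, 56, 84, 112, 168, 336.
Test each divisor d:
320^1 ≡ 320 (mod 337)
320^2 ≡ 289 (mod 337)
320^3 ≡ 142 (mod 337)
320^4 ≡ 282 (mod 337)
320^6 ≡ 281 (mod 337)
320^7 ≡ 278 (mod 337)
320^8 ≡ 329 (mod 337)
320^12 ≡ 103 (mod 337)
320^14 ≡ 111 (mod 337)
320^16 ≡ 64 (mod 337)
320^21 ≡ 191 (mod 337)
320^24 ≡ 162 (mod 337)
320^28 ≡ 189 (mod 337)
320^42 ≡ 85 (mod 337)
320^48 ≡ 295 (mod 337)
320^56 ≡ 336 (mod 337)
320^84 ≡ 148 (mod 337)
320^112 ≡ 1 (mod 337) ✓
So ord_337(320) = 112.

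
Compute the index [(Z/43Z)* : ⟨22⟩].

3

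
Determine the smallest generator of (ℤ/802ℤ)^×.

3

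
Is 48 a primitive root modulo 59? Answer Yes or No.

No

φ(59) = 59 − 1 = 58 = 2 · 29.
It suffices to check that the order of 48 is not a proper divisor of 58: compute 48^(58/q) for q ∈ {2, 29}.
48^29 ≡ 1 (mod 59)  [q = 2: ≡ 1 ✗]
48^2 ≡ 3 (mod 59)  [q = 29: ≢ 1 ✓]
The check at q = 2 fails, so 48 generates a proper subgroup.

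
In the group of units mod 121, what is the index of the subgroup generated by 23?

Since 23 ∈ (Z/121Z)^×, its order divides φ(121) = φ(11^2) = 11·(11−1) = 110 = 2 · 5 · 11.
Divisors of 110: 1, 2, 5, 10, 11, 22, 55, 110.
Compute 23^d (mod 121) for the divisors d until we hit 1:
23^1 ≡ 23 (mod 121)
23^2 ≡ 45 (mod 121)
23^5 ≡ 111 (mod 121)
23^10 ≡ 100 (mod 121)
23^11 ≡ 1 (mod 121) ✓
So ord_121(23) = 11, hence |⟨23⟩| = 11.
The index is φ(121) / ord(23) = 110 / 11 = 10.

10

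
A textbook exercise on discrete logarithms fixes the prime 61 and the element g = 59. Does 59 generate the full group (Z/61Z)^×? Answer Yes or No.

Yes

φ(61) = 61 − 1 = 60 = 2^2 · 3 · 5.
An element g generates (Z/61Z)^× iff g^(60/q) ≢ 1 (mod 61) for each prime q ∈ {2, 3, 5}.
59^30 ≡ 60 (mod 61)  [q = 2: ≢ 1 ✓]
59^20 ≡ 47 (mod 61)  [q = 3: ≢ 1 ✓]
59^12 ≡ 9 (mod 61)  [q = 5: ≢ 1 ✓]
None equal 1, so ord_61(59) = 60: 59 is a primitive root.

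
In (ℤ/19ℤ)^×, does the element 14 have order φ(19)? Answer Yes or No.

Yes

φ(19) = 19 − 1 = 18 = 2 · 3^2.
14 is a primitive root mod 19 iff 14^(φ(19)/q) ≢ 1 for every prime q | φ(19), i.e. q ∈ {2, 3}.
14^9 ≡ 18 (mod 19)  [q = 2: ≢ 1 ✓]
14^6 ≡ 7 (mod 19)  [q = 3: ≢ 1 ✓]
Every test exponent gives a nontrivial residue, hence 14 generates the full group.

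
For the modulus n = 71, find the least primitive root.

7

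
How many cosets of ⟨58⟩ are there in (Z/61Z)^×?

By Lagrange's theorem, ord_61(58) divides φ(61) = 61 − 1 = 60 = 2^2 · 3 · 5.
Divisors of 60: 1, 2, 3, 4, 5, 6, 10, 12, 15, 20, 30, 60.
Test each divisor d:
58^1 ≡ 58 (mod 61)
58^2 ≡ 9 (mod 61)
58^3 ≡ 34 (mod 61)
58^4 ≡ 20 (mod 61)
58^5 ≡ 1 (mod 61) ✓
The order of 58 is 5, so the subgroup it generates has 5 elements.
Index = |(Z/61Z)^×| / |⟨58⟩| = 60 / 5 = 12.

12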